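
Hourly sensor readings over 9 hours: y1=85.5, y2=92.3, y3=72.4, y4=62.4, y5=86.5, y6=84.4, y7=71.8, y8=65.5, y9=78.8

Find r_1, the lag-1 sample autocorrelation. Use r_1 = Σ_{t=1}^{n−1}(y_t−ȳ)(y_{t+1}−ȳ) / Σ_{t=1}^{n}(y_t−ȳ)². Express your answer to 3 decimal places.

Mean ȳ = (85.5 + 92.3 + 72.4 + 62.4 + 86.5 + 84.4 + 71.8 + 65.5 + 78.8)/9 = 77.7333
Numerator Σ_{t=1}^{8}(y_t−ȳ)(y_{t+1}−ȳ) = 61.2256
Denominator Σ(y_t−ȳ)² = 843.3600
r_1 = 61.2256 / 843.3600 = 0.073

0.073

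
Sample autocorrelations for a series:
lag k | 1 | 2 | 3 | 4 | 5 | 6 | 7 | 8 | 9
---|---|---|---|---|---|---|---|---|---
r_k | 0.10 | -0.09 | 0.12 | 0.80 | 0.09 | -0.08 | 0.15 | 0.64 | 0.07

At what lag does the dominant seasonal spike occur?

4

The largest autocorrelation is r_4 = 0.80, with a weaker echo at lag 8 (0.64); the remaining lags stay at or below 0.15.
The dominant spike at lag 4 indicates a seasonal period of 4.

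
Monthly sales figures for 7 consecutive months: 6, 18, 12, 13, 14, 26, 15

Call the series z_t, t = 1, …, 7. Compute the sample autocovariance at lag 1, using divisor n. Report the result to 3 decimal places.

-5.411

Mean z̄ = (6 + 18 + 12 + 13 + 14 + 26 + 15)/7 = 14.8571
Σ_{t=1}^{6}(z_t−z̄)(z_{t+1}−z̄) = -37.8776
γ_1 = -37.8776 / 7 = -5.411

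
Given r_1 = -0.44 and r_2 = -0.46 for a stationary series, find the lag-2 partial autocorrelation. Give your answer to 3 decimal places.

φ_{22} = (r_2 − r_1²) / (1 − r_1²)
r_1² = (-0.44)² = 0.1936
Numerator = -0.46 − 0.1936 = -0.6536; denominator = 1 − 0.1936 = 0.8064
φ_{22} = -0.6536 / 0.8064 = -0.811

-0.811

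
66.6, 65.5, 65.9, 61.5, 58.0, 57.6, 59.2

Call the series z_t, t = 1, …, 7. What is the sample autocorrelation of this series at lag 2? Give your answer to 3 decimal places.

0.152

Mean z̄ = (66.6 + 65.5 + 65.9 + 61.5 + 58.0 + 57.6 + 59.2)/7 = 62.0429
Deviations from mean: 4.5571, 3.4571, 3.8571, -0.5429, -4.0429, -4.4429, -2.8429
Numerator Σ_{t=1}^{5}(z_t−z̄)(z_{t+2}−z̄) = 14.0120
Denominator Σ(z_t−z̄)² = 92.0571
r_2 = 14.0120 / 92.0571 = 0.152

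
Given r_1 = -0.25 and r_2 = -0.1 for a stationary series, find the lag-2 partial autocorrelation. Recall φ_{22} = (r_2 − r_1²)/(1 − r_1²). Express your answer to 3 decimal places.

-0.173

φ_{22} = (r_2 − r_1²) / (1 − r_1²)
r_1² = (-0.25)² = 0.0625
Numerator = -0.1 − 0.0625 = -0.1625; denominator = 1 − 0.0625 = 0.9375
φ_{22} = -0.1625 / 0.9375 = -0.173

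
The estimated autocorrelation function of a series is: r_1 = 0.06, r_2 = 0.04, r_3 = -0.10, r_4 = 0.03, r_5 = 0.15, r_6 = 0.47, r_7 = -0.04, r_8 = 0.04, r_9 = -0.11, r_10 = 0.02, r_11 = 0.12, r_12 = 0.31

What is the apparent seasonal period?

The largest autocorrelation is r_6 = 0.47, with a weaker echo at lag 12 (0.31); the remaining lags stay at or below 0.15.
The dominant spike at lag 6 indicates a seasonal period of 6.

6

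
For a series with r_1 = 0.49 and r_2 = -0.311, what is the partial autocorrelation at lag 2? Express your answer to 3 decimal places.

-0.725

φ_{22} = (r_2 − r_1²) / (1 − r_1²)
r_1² = (0.49)² = 0.2401
Numerator = -0.311 − 0.2401 = -0.5511; denominator = 1 − 0.2401 = 0.7599
φ_{22} = -0.5511 / 0.7599 = -0.725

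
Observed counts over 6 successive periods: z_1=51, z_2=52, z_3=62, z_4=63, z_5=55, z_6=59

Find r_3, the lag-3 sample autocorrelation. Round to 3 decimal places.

Mean z̄ = (51 + 52 + 62 + 63 + 55 + 59)/6 = 57.0000
Σ(z_t−z̄)(z_{t+3}−z̄) = (-36.0000) + (10.0000) + (10.0000) = -16.0000
Denominator Σ(z_t−z̄)² = 130.0000
r_3 = -16.0000 / 130.0000 = -0.123

-0.123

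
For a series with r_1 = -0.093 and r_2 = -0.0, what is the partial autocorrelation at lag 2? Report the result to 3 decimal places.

φ_{22} = (r_2 − r_1²) / (1 − r_1²)
r_1² = (-0.093)² = 0.008649
Numerator = -0.0 − 0.0086 = -0.0086; denominator = 1 − 0.0086 = 0.9914
φ_{22} = -0.0086 / 0.9914 = -0.009

-0.009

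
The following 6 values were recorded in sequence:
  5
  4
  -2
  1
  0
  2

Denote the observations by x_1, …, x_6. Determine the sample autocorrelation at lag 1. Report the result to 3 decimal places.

0.067

Mean x̄ = (5 + 4 − 2 + 1 + 0 + 2)/6 = 1.6667
Σ(x_t−x̄)(x_{t+1}−x̄) = (7.7778) + (-8.5556) + (2.4444) + (1.1111) + (-0.5556) = 2.2222
Denominator Σ(x_t−x̄)² = 33.3333
r_1 = 2.2222 / 33.3333 = 0.067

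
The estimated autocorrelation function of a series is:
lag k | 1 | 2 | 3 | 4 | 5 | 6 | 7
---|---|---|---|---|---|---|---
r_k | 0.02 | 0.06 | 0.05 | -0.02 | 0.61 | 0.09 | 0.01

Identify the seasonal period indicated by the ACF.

5

The largest autocorrelation is r_5 = 0.61; the remaining lags stay at or below 0.09.
The dominant spike at lag 5 indicates a seasonal period of 5.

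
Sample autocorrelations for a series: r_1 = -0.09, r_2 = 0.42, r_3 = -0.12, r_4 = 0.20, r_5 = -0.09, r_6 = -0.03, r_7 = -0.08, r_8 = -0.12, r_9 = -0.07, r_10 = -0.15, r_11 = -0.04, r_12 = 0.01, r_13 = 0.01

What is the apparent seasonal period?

The largest autocorrelation is r_2 = 0.42, with a weaker echo at lag 4 (0.20); the remaining lags stay at or below 0.01.
The dominant spike at lag 2 indicates a seasonal period of 2.

2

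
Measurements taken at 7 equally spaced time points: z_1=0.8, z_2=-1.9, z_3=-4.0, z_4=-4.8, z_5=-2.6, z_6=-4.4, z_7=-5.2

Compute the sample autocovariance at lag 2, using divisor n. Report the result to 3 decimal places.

Mean z̄ = (0.8 − 1.9 − 4.0 − 4.8 − 2.6 − 4.4 − 5.2)/7 = -3.1571
Deviations: 3.9571, 1.2571, -0.8429, -1.6429, 0.5571, -1.2429, -2.0429
Σ_{t=1}^{5}(z_t−z̄)(z_{t+2}−z̄) = -4.9665
γ_2 = -4.9665 / 7 = -0.710

-0.710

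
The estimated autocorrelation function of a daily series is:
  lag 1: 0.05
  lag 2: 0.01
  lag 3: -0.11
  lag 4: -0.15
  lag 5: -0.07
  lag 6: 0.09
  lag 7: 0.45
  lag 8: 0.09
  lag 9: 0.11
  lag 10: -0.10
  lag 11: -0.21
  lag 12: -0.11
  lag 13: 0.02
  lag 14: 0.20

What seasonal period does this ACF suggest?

7

The largest autocorrelation is r_7 = 0.45, with a weaker echo at lag 14 (0.20); the remaining lags stay at or below 0.11.
The dominant spike at lag 7 indicates a seasonal period of 7.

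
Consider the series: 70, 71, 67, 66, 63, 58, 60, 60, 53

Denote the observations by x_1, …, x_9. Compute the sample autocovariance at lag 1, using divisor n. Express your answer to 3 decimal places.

Mean x̄ = (70 + 71 + 67 + 66 + 63 + 58 + 60 + 60 + 53)/9 = 63.1111
Σ_{t=1}^{8}(x_t−x̄)(x_{t+1}−x̄) = 153.5432
γ_1 = 153.5432 / 9 = 17.060

17.060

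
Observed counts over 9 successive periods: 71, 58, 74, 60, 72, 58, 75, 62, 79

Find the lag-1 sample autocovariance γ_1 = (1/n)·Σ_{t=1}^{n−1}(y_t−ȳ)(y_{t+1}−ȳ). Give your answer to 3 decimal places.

-43.753

Mean ȳ = (71 + 58 + 74 + 60 + 72 + 58 + 75 + 62 + 79)/9 = 67.6667
Σ_{t=1}^{8}(y_t−ȳ)(y_{t+1}−ȳ) = -393.7778
γ_1 = -393.7778 / 9 = -43.753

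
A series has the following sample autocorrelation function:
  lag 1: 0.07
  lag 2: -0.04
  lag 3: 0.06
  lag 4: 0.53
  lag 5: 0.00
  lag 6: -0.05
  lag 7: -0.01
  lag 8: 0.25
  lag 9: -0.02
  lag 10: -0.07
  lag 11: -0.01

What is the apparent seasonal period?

4

The largest autocorrelation is r_4 = 0.53, with a weaker echo at lag 8 (0.25); the remaining lags stay at or below 0.07.
The dominant spike at lag 4 indicates a seasonal period of 4.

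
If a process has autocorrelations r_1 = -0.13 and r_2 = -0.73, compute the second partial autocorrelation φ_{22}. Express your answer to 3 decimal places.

-0.760

φ_{22} = (r_2 − r_1²) / (1 − r_1²)
r_1² = (-0.13)² = 0.0169
Numerator = -0.73 − 0.0169 = -0.7469; denominator = 1 − 0.0169 = 0.9831
φ_{22} = -0.7469 / 0.9831 = -0.760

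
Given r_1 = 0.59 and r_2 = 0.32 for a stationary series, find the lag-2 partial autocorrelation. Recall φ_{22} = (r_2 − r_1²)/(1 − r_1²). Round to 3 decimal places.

φ_{22} = (r_2 − r_1²) / (1 − r_1²)
r_1² = (0.59)² = 0.3481
Numerator = 0.32 − 0.3481 = -0.0281; denominator = 1 − 0.3481 = 0.6519
φ_{22} = -0.0281 / 0.6519 = -0.043

-0.043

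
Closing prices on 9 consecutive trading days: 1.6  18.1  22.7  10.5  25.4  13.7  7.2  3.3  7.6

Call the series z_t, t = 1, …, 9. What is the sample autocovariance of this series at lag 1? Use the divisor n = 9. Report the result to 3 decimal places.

Mean z̄ = (1.6 + 18.1 + 22.7 + 10.5 + 25.4 + 13.7 + 7.2 + 3.3 + 7.6)/9 = 12.2333
Σ_{t=1}^{8}(z_t−z̄)(z_{t+1}−z̄) = 56.3422
γ_1 = 56.3422 / 9 = 6.260

6.260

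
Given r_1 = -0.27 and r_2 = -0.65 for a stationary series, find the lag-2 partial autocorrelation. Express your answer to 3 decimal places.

-0.780

φ_{22} = (r_2 − r_1²) / (1 − r_1²)
r_1² = (-0.27)² = 0.0729
Numerator = -0.65 − 0.0729 = -0.7229; denominator = 1 − 0.0729 = 0.9271
φ_{22} = -0.7229 / 0.9271 = -0.780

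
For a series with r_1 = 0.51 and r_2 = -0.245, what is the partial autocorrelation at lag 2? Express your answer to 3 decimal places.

φ_{22} = (r_2 − r_1²) / (1 − r_1²)
r_1² = (0.51)² = 0.2601
Numerator = -0.245 − 0.2601 = -0.5051; denominator = 1 − 0.2601 = 0.7399
φ_{22} = -0.5051 / 0.7399 = -0.683

-0.683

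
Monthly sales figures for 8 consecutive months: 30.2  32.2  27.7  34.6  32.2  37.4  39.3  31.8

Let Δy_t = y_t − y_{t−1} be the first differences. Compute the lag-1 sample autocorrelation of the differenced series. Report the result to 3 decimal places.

First differences Δy: 2.0, -4.5, 6.9, -2.4, 5.2, 1.9, -7.5
Mean of differences = 0.2286
Numerator Σ(Δy_t−Δȳ)(Δy_{t+1}−Δȳ) = -75.1351
Denominator Σ(Δy_t−Δȳ)² = 164.1543
r_1(Δy) = -75.1351 / 164.1543 = -0.458

-0.458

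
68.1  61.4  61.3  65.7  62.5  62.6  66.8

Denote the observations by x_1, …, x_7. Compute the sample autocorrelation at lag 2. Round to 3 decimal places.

-0.391

Mean x̄ = (68.1 + 61.4 + 61.3 + 65.7 + 62.5 + 62.6 + 66.8)/7 = 64.0571
Deviations from mean: 4.0429, -2.6571, -2.7571, 1.6429, -1.5571, -1.4571, 2.7429
Σ(x_t−x̄)(x_{t+2}−x̄) = (-11.1467) + (-4.3653) + (4.2933) + (-2.3939) + (-4.2710) = -17.8837
Denominator Σ(x_t−x̄)² = 45.7771
r_2 = -17.8837 / 45.7771 = -0.391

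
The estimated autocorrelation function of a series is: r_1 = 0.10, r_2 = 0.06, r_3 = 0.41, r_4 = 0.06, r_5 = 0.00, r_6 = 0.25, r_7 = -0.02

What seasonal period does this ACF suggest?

3

The largest autocorrelation is r_3 = 0.41, with a weaker echo at lag 6 (0.25); the remaining lags stay at or below 0.10.
The dominant spike at lag 3 indicates a seasonal period of 3.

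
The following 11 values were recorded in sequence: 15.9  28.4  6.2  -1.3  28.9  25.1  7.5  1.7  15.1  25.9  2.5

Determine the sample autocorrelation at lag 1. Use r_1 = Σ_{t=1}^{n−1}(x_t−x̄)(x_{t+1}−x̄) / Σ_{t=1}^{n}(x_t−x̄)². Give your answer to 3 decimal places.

-0.121

Mean x̄ = (15.9 + 28.4 + 6.2 − 1.3 + 28.9 + 25.1 + 7.5 + 1.7 + 15.1 + 25.9 + 2.5)/11 = 14.1727
Numerator Σ_{t=1}^{10}(x_t−x̄)(x_{t+1}−x̄) = -159.7062
Denominator Σ(x_t−x̄)² = 1319.4018
r_1 = -159.7062 / 1319.4018 = -0.121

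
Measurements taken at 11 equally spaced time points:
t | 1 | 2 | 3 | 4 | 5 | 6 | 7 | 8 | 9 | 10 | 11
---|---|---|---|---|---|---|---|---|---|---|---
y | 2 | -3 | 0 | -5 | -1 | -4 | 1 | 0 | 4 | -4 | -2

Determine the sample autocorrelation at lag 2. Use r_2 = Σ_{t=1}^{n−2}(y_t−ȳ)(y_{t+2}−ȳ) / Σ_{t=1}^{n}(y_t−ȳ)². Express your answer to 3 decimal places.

Mean ȳ = (2 − 3 + 0 − 5 − 1 − 4 + 1 + 0 + 4 − 4 − 2)/11 = -1.0909
Numerator Σ_{t=1}^{9}(y_t−ȳ)(y_{t+2}−ȳ) = 22.1653
Denominator Σ(y_t−ȳ)² = 78.9091
r_2 = 22.1653 / 78.9091 = 0.281

0.281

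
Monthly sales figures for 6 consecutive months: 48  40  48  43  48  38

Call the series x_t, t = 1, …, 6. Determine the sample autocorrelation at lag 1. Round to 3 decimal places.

Mean x̄ = (48 + 40 + 48 + 43 + 48 + 38)/6 = 44.1667
Numerator Σ_{t=1}^{5}(x_t−x̄)(x_{t+1}−x̄) = -64.5278
Denominator Σ(x_t−x̄)² = 100.8333
r_1 = -64.5278 / 100.8333 = -0.640

-0.640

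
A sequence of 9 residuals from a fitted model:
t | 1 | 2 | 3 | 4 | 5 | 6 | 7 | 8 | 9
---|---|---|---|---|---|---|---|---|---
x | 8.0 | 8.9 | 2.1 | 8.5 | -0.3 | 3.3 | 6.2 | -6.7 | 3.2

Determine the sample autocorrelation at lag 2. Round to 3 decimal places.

0.077

Mean x̄ = (8.0 + 8.9 + 2.1 + 8.5 − 0.3 + 3.3 + 6.2 − 6.7 + 3.2)/9 = 3.6889
Σ(x_t−x̄)(x_{t+2}−x̄) = (-6.8499) + (25.0712) + (6.3379) + (-1.8710) + (-10.0165) + (4.0401) + (-1.2277) = 15.4842
Denominator Σ(x_t−x̄)² = 201.9489
r_2 = 15.4842 / 201.9489 = 0.077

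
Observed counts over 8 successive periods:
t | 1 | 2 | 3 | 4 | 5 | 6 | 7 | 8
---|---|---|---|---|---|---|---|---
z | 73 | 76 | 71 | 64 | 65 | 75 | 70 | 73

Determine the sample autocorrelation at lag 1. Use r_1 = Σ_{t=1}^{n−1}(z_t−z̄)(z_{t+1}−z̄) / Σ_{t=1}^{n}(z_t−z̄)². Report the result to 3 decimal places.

0.158

Mean z̄ = (73 + 76 + 71 + 64 + 65 + 75 + 70 + 73)/8 = 70.8750
Numerator Σ_{t=1}^{7}(z_t−z̄)(z_{t+1}−z̄) = 21.3594
Denominator Σ(z_t−z̄)² = 134.8750
r_1 = 21.3594 / 134.8750 = 0.158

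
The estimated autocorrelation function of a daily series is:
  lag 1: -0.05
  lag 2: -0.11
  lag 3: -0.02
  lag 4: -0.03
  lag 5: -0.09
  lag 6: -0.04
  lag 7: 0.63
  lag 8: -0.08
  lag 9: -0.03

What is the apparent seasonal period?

7

The largest autocorrelation is r_7 = 0.63; the remaining lags stay at or below -0.02.
The dominant spike at lag 7 indicates a seasonal period of 7.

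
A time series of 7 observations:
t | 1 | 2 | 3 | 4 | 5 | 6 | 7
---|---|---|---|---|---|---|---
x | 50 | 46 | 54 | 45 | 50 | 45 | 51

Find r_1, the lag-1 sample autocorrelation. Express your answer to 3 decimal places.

-0.777

Mean x̄ = (50 + 46 + 54 + 45 + 50 + 45 + 51)/7 = 48.7143
Deviations from mean: 1.2857, -2.7143, 5.2857, -3.7143, 1.2857, -3.7143, 2.2857
Σ(x_t−x̄)(x_{t+1}−x̄) = (-3.4898) + (-14.3469) + (-19.6327) + (-4.7755) + (-4.7755) + (-8.4898) = -55.5102
Denominator Σ(x_t−x̄)² = 71.4286
r_1 = -55.5102 / 71.4286 = -0.777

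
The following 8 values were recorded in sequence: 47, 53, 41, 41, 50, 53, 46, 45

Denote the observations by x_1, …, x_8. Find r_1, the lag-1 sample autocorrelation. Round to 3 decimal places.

Mean x̄ = (47 + 53 + 41 + 41 + 50 + 53 + 46 + 45)/8 = 47.0000
Deviations from mean: 0.0000, 6.0000, -6.0000, -6.0000, 3.0000, 6.0000, -1.0000, -2.0000
Numerator Σ_{t=1}^{7}(x_t−x̄)(x_{t+1}−x̄) = -4.0000
Denominator Σ(x_t−x̄)² = 158.0000
r_1 = -4.0000 / 158.0000 = -0.025

-0.025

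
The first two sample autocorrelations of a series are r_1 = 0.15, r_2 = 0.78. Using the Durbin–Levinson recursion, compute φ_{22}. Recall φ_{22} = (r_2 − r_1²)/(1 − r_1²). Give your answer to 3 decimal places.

φ_{22} = (r_2 − r_1²) / (1 − r_1²)
r_1² = (0.15)² = 0.0225
Numerator = 0.78 − 0.0225 = 0.7575; denominator = 1 − 0.0225 = 0.9775
φ_{22} = 0.7575 / 0.9775 = 0.775

0.775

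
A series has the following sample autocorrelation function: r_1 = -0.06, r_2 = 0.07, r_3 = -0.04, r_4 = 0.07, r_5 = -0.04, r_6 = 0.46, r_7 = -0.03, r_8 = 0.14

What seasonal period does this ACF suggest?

The largest autocorrelation is r_6 = 0.46; the remaining lags stay at or below 0.14.
The dominant spike at lag 6 indicates a seasonal period of 6.

6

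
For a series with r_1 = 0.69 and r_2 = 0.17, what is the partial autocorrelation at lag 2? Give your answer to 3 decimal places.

-0.584

φ_{22} = (r_2 − r_1²) / (1 − r_1²)
r_1² = (0.69)² = 0.4761
Numerator = 0.17 − 0.4761 = -0.3061; denominator = 1 − 0.4761 = 0.5239
φ_{22} = -0.3061 / 0.5239 = -0.584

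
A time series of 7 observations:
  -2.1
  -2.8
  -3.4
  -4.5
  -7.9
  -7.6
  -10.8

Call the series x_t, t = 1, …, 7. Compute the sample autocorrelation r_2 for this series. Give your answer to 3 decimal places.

Mean x̄ = (-2.1 − 2.8 − 3.4 − 4.5 − 7.9 − 7.6 − 10.8)/7 = -5.5857
Deviations from mean: 3.4857, 2.7857, 2.1857, 1.0857, -2.3143, -2.0143, -5.2143
Numerator Σ_{t=1}^{5}(x_t−x̄)(x_{t+2}−x̄) = 15.4653
Denominator Σ(x_t−x̄)² = 62.4686
r_2 = 15.4653 / 62.4686 = 0.248

0.248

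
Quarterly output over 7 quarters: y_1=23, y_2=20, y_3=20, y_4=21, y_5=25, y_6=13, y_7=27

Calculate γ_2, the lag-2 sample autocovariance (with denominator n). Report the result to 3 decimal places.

Mean ȳ = (23 + 20 + 20 + 21 + 25 + 13 + 27)/7 = 21.2857
Σ_{t=1}^{5}(y_t−ȳ)(y_{t+2}−ȳ) = 16.9796
γ_2 = 16.9796 / 7 = 2.426

2.426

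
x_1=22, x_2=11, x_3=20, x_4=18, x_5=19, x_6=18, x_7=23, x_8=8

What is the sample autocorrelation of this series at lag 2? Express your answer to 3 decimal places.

Mean x̄ = (22 + 11 + 20 + 18 + 19 + 18 + 23 + 8)/8 = 17.3750
Deviations from mean: 4.6250, -6.3750, 2.6250, 0.6250, 1.6250, 0.6250, 5.6250, -9.3750
Σ(x_t−x̄)(x_{t+2}−x̄) = (12.1406) + (-3.9844) + (4.2656) + (0.3906) + (9.1406) + (-5.8594) = 16.0938
Denominator Σ(x_t−x̄)² = 191.8750
r_2 = 16.0938 / 191.8750 = 0.084

0.084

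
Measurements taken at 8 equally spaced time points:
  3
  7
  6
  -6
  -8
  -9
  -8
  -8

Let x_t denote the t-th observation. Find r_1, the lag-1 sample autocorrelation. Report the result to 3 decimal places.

0.662

Mean x̄ = (3 + 7 + 6 − 6 − 8 − 9 − 8 − 8)/8 = -2.8750
Deviations from mean: 5.8750, 9.8750, 8.8750, -3.1250, -5.1250, -6.1250, -5.1250, -5.1250
Σ(x_t−x̄)(x_{t+1}−x̄) = (58.0156) + (87.6406) + (-27.7344) + (16.0156) + (31.3906) + (31.3906) + (26.2656) = 222.9844
Denominator Σ(x_t−x̄)² = 336.8750
r_1 = 222.9844 / 336.8750 = 0.662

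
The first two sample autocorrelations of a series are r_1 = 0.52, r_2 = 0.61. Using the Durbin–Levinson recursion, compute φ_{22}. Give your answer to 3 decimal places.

0.465

φ_{22} = (r_2 − r_1²) / (1 − r_1²)
r_1² = (0.52)² = 0.2704
Numerator = 0.61 − 0.2704 = 0.3396; denominator = 1 − 0.2704 = 0.7296
φ_{22} = 0.3396 / 0.7296 = 0.465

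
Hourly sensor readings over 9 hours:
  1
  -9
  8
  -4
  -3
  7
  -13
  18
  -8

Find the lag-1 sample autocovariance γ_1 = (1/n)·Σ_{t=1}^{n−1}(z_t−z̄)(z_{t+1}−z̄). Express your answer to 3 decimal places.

Mean z̄ = (1 − 9 + 8 − 4 − 3 + 7 − 13 + 18 − 8)/9 = -0.3333
Σ_{t=1}^{8}(z_t−z̄)(z_{t+1}−z̄) = -589.7778
γ_1 = -589.7778 / 9 = -65.531

-65.531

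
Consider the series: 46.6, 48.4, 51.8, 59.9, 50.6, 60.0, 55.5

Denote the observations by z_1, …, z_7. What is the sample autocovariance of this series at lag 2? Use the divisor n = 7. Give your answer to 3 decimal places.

2.877

Mean z̄ = (46.6 + 48.4 + 51.8 + 59.9 + 50.6 + 60.0 + 55.5)/7 = 53.2571
Σ_{t=1}^{5}(z_t−z̄)(z_{t+2}−z̄) = 20.1392
γ_2 = 20.1392 / 7 = 2.877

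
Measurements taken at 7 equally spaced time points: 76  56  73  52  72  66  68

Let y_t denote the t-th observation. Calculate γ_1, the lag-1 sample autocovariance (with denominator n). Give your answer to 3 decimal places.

-50.064

Mean ȳ = (76 + 56 + 73 + 52 + 72 + 66 + 68)/7 = 66.1429
Σ_{t=1}^{6}(y_t−ȳ)(y_{t+1}−ȳ) = -350.4490
γ_1 = -350.4490 / 7 = -50.064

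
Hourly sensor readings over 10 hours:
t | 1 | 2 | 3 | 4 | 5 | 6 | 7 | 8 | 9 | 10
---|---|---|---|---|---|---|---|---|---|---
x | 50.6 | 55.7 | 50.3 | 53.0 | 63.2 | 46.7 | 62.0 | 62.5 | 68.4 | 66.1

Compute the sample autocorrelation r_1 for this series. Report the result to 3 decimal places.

Mean x̄ = (50.6 + 55.7 + 50.3 + 53.0 + 63.2 + 46.7 + 62.0 + 62.5 + 68.4 + 66.1)/10 = 57.8500
Numerator Σ_{t=1}^{9}(x_t−x̄)(x_{t+1}−x̄) = 91.9575
Denominator Σ(x_t−x̄)² = 508.8650
r_1 = 91.9575 / 508.8650 = 0.181

0.181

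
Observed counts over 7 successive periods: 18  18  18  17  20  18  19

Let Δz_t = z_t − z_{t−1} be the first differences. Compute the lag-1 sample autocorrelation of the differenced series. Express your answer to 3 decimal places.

-0.743

First differences Δz: 0, 0, -1, 3, -2, 1
Mean of differences = 0.1667
Numerator Σ(Δz_t−Δz̄)(Δz_{t+1}−Δz̄) = -11.0278
Denominator Σ(Δz_t−Δz̄)² = 14.8333
r_1(Δz) = -11.0278 / 14.8333 = -0.743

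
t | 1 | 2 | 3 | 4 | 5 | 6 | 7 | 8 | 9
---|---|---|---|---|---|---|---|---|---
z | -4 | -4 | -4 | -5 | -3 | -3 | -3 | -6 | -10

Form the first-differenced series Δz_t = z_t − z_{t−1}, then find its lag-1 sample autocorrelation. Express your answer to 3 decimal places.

First differences Δz: 0, 0, -1, 2, 0, 0, -3, -4
Mean of differences = -0.7500
Numerator Σ(Δz_t−Δz̄)(Δz_{t+1}−Δz̄) = 7.9375
Denominator Σ(Δz_t−Δz̄)² = 25.5000
r_1(Δz) = 7.9375 / 25.5000 = 0.311

0.311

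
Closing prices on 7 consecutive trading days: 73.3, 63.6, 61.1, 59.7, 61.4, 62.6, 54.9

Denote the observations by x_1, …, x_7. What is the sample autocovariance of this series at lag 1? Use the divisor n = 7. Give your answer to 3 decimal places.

Mean x̄ = (73.3 + 63.6 + 61.1 + 59.7 + 61.4 + 62.6 + 54.9)/7 = 62.3714
Σ_{t=1}^{6}(x_t−x̄)(x_{t+1}−x̄) = 15.9263
γ_1 = 15.9263 / 7 = 2.275

2.275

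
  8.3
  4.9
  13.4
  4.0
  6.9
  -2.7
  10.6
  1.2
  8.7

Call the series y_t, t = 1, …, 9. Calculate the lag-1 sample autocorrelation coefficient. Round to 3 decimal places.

-0.568

Mean ȳ = (8.3 + 4.9 + 13.4 + 4.0 + 6.9 − 2.7 + 10.6 + 1.2 + 8.7)/9 = 6.1444
Numerator Σ_{t=1}^{8}(y_t−ȳ)(y_{t+1}−ȳ) = -109.6464
Denominator Σ(y_t−ȳ)² = 193.0622
r_1 = -109.6464 / 193.0622 = -0.568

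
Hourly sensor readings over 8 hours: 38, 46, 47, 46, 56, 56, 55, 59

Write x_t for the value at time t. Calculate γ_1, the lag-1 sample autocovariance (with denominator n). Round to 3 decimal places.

19.576

Mean x̄ = (38 + 46 + 47 + 46 + 56 + 56 + 55 + 59)/8 = 50.3750
Σ_{t=1}^{7}(x_t−x̄)(x_{t+1}−x̄) = 156.6094
γ_1 = 156.6094 / 8 = 19.576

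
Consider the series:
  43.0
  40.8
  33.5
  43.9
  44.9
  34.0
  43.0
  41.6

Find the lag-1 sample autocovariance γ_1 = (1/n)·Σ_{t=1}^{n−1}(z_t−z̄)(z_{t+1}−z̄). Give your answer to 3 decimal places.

Mean z̄ = (43.0 + 40.8 + 33.5 + 43.9 + 44.9 + 34.0 + 43.0 + 41.6)/8 = 40.5875
Deviations: 2.4125, 0.2125, -7.0875, 3.3125, 4.3125, -6.5875, 2.4125, 1.0125
Σ_{t=1}^{7}(z_t−z̄)(z_{t+1}−z̄) = -52.0439
γ_1 = -52.0439 / 8 = -6.505

-6.505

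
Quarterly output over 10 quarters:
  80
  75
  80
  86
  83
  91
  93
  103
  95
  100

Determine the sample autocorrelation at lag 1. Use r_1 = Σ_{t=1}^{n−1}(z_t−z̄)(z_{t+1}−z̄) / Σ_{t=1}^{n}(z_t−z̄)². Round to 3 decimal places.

Mean z̄ = (80 + 75 + 80 + 86 + 83 + 91 + 93 + 103 + 95 + 100)/10 = 88.6000
Numerator Σ_{t=1}^{9}(z_t−z̄)(z_{t+1}−z̄) = 496.4400
Denominator Σ(z_t−z̄)² = 774.4000
r_1 = 496.4400 / 774.4000 = 0.641

0.641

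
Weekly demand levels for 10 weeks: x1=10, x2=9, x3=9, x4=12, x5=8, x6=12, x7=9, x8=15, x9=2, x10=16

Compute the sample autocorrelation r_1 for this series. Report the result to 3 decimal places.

Mean x̄ = (10 + 9 + 9 + 12 + 8 + 12 + 9 + 15 + 2 + 16)/10 = 10.2000
Numerator Σ_{t=1}^{9}(x_t−x̄)(x_{t+1}−x̄) = -103.2400
Denominator Σ(x_t−x̄)² = 139.6000
r_1 = -103.2400 / 139.6000 = -0.740

-0.740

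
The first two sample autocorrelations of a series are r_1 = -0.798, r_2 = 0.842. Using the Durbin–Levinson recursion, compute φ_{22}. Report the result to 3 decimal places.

0.565

φ_{22} = (r_2 − r_1²) / (1 − r_1²)
r_1² = (-0.798)² = 0.636804
Numerator = 0.842 − 0.6368 = 0.2052; denominator = 1 − 0.6368 = 0.3632
φ_{22} = 0.2052 / 0.3632 = 0.565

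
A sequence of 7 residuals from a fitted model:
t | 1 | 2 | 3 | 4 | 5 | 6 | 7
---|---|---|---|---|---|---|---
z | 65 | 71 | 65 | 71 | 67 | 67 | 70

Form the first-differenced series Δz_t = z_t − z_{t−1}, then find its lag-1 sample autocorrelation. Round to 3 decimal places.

First differences Δz: 6, -6, 6, -4, 0, 3
Mean of differences = 0.8333
Numerator Σ(Δz_t−Δz̄)(Δz_{t+1}−Δz̄) = -93.3611
Denominator Σ(Δz_t−Δz̄)² = 128.8333
r_1(Δz) = -93.3611 / 128.8333 = -0.725

-0.725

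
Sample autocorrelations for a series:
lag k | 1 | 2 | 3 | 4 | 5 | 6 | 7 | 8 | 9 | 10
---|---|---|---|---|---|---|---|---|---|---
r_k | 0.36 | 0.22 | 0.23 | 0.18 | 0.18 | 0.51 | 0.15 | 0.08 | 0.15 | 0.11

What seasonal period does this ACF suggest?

6

The largest autocorrelation is r_6 = 0.51; the remaining lags stay at or below 0.36. The elevated value at lag 1 (0.36), dropping to 0.22 at lag 2, reflects decaying short-term dependence rather than seasonality.
The dominant spike at lag 6 indicates a seasonal period of 6.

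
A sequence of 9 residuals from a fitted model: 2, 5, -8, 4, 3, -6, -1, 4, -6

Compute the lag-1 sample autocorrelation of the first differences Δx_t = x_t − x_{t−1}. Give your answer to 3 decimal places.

-0.495

First differences Δx: 3, -13, 12, -1, -9, 5, 5, -10
Mean of differences = -1.0000
Numerator Σ(Δx_t−Δx̄)(Δx_{t+1}−Δx̄) = -270.0000
Denominator Σ(Δx_t−Δx̄)² = 546.0000
r_1(Δx) = -270.0000 / 546.0000 = -0.495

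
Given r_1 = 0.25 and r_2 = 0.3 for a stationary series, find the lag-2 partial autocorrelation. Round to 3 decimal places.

0.253

φ_{22} = (r_2 − r_1²) / (1 − r_1²)
r_1² = (0.25)² = 0.0625
Numerator = 0.3 − 0.0625 = 0.2375; denominator = 1 − 0.0625 = 0.9375
φ_{22} = 0.2375 / 0.9375 = 0.253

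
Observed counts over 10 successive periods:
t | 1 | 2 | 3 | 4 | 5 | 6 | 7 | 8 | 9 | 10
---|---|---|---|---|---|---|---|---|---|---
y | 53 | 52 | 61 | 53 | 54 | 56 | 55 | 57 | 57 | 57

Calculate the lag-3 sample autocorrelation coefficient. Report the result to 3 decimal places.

Mean ȳ = (53 + 52 + 61 + 53 + 54 + 56 + 55 + 57 + 57 + 57)/10 = 55.5000
Σ(y_t−ȳ)(y_{t+3}−ȳ) = (6.2500) + (5.2500) + (2.7500) + (1.2500) + (-2.2500) + (0.7500) + (-0.7500) = 13.2500
Denominator Σ(y_t−ȳ)² = 64.5000
r_3 = 13.2500 / 64.5000 = 0.205

0.205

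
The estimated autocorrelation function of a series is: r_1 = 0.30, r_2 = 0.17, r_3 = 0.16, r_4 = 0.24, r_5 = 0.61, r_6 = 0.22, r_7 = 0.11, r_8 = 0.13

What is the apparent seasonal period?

5

The largest autocorrelation is r_5 = 0.61; the remaining lags stay at or below 0.30. The elevated value at lag 1 (0.30), dropping to 0.17 at lag 2, reflects decaying short-term dependence rather than seasonality.
The dominant spike at lag 5 indicates a seasonal period of 5.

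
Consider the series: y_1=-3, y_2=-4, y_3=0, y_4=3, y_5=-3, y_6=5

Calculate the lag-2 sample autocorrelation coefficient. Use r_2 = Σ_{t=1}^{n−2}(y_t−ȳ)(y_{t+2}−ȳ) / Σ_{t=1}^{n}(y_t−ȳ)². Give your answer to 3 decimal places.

Mean ȳ = (-3 − 4 + 0 + 3 − 3 + 5)/6 = -0.3333
Deviations from mean: -2.6667, -3.6667, 0.3333, 3.3333, -2.6667, 5.3333
Σ(y_t−ȳ)(y_{t+2}−ȳ) = (-0.8889) + (-12.2222) + (-0.8889) + (17.7778) = 3.7778
Denominator Σ(y_t−ȳ)² = 67.3333
r_2 = 3.7778 / 67.3333 = 0.056

0.056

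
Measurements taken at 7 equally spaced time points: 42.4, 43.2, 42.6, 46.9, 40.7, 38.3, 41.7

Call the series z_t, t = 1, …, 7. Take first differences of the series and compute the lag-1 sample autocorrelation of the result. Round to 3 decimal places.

-0.314

First differences Δz: 0.8, -0.6, 4.3, -6.2, -2.4, 3.4
Mean of differences = -0.1167
Numerator Σ(Δz_t−Δz̄)(Δz_{t+1}−Δz̄) = -23.5853
Denominator Σ(Δz_t−Δz̄)² = 75.1683
r_1(Δz) = -23.5853 / 75.1683 = -0.314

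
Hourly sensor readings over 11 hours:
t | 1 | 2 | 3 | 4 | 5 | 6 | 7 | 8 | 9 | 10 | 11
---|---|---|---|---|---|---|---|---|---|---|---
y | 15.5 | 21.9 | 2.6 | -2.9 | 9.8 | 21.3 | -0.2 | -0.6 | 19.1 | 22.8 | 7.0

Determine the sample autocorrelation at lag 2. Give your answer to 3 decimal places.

Mean ȳ = (15.5 + 21.9 + 2.6 − 2.9 + 9.8 + 21.3 − 0.2 − 0.6 + 19.1 + 22.8 + 7.0)/11 = 10.5727
Numerator Σ_{t=1}^{9}(y_t−ȳ)(y_{t+2}−ȳ) = -700.7260
Denominator Σ(y_t−ȳ)² = 989.2018
r_2 = -700.7260 / 989.2018 = -0.708

-0.708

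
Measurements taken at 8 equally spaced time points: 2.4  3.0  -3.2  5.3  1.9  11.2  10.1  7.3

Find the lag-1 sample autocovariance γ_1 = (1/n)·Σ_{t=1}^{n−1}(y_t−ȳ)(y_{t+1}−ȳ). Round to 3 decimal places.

Mean ȳ = (2.4 + 3.0 − 3.2 + 5.3 + 1.9 + 11.2 + 10.1 + 7.3)/8 = 4.7500
Σ_{t=1}^{7}(y_t−ȳ)(y_{t+1}−ȳ) = 41.8525
γ_1 = 41.8525 / 8 = 5.232

5.232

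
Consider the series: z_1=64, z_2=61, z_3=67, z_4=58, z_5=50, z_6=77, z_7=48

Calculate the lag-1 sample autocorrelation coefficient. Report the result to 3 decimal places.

Mean z̄ = (64 + 61 + 67 + 58 + 50 + 77 + 48)/7 = 60.7143
Deviations from mean: 3.2857, 0.2857, 6.2857, -2.7143, -10.7143, 16.2857, -12.7143
Numerator Σ_{t=1}^{6}(z_t−z̄)(z_{t+1}−z̄) = -366.7959
Denominator Σ(z_t−z̄)² = 599.4286
r_1 = -366.7959 / 599.4286 = -0.612

-0.612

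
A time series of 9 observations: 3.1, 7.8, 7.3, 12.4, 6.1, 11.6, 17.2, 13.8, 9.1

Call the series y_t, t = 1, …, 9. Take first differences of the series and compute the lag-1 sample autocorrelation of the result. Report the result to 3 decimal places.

First differences Δy: 4.7, -0.5, 5.1, -6.3, 5.5, 5.6, -3.4, -4.7
Mean of differences = 0.7500
Numerator Σ(Δy_t−Δȳ)(Δy_{t+1}−Δȳ) = -49.0025
Denominator Σ(Δy_t−Δȳ)² = 178.8000
r_1(Δy) = -49.0025 / 178.8000 = -0.274

-0.274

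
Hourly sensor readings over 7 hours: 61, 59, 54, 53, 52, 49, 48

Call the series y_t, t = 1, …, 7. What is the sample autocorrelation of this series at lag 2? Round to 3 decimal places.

Mean ȳ = (61 + 59 + 54 + 53 + 52 + 49 + 48)/7 = 53.7143
Deviations from mean: 7.2857, 5.2857, 0.2857, -0.7143, -1.7143, -4.7143, -5.7143
Numerator Σ_{t=1}^{5}(y_t−ȳ)(y_{t+2}−ȳ) = 10.9796
Denominator Σ(y_t−ȳ)² = 139.4286
r_2 = 10.9796 / 139.4286 = 0.079

0.079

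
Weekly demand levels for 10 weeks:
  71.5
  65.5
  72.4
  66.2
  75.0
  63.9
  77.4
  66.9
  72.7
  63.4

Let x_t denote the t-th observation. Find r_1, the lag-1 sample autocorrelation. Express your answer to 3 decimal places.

-0.785

Mean x̄ = (71.5 + 65.5 + 72.4 + 66.2 + 75.0 + 63.9 + 77.4 + 66.9 + 72.7 + 63.4)/10 = 69.4900
Numerator Σ_{t=1}^{9}(x_t−x̄)(x_{t+1}−x̄) = -170.7001
Denominator Σ(x_t−x̄)² = 217.5290
r_1 = -170.7001 / 217.5290 = -0.785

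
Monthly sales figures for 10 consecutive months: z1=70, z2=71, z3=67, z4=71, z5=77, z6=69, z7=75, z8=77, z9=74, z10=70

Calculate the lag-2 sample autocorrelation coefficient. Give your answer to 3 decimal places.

-0.144

Mean z̄ = (70 + 71 + 67 + 71 + 77 + 69 + 75 + 77 + 74 + 70)/10 = 72.1000
Numerator Σ_{t=1}^{8}(z_t−z̄)(z_{t+2}−z̄) = -15.4200
Denominator Σ(z_t−z̄)² = 106.9000
r_2 = -15.4200 / 106.9000 = -0.144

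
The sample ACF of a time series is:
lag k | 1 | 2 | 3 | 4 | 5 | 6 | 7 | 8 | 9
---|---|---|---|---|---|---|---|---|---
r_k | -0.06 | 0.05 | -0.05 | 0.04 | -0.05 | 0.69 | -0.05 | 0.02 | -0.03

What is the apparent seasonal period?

6

The largest autocorrelation is r_6 = 0.69; the remaining lags stay at or below 0.05.
The dominant spike at lag 6 indicates a seasonal period of 6.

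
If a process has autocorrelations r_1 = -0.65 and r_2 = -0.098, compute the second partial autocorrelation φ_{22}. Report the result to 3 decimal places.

φ_{22} = (r_2 − r_1²) / (1 − r_1²)
r_1² = (-0.65)² = 0.4225
Numerator = -0.098 − 0.4225 = -0.5205; denominator = 1 − 0.4225 = 0.5775
φ_{22} = -0.5205 / 0.5775 = -0.901

-0.901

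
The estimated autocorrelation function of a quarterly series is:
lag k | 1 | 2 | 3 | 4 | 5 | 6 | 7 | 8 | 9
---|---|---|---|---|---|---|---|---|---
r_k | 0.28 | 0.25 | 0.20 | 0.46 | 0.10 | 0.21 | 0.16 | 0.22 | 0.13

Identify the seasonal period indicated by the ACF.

4

The largest autocorrelation is r_4 = 0.46; the remaining lags stay at or below 0.28. The elevated value at lag 1 (0.28), dropping to 0.25 at lag 2, reflects decaying short-term dependence rather than seasonality.
The dominant spike at lag 4 indicates a seasonal period of 4.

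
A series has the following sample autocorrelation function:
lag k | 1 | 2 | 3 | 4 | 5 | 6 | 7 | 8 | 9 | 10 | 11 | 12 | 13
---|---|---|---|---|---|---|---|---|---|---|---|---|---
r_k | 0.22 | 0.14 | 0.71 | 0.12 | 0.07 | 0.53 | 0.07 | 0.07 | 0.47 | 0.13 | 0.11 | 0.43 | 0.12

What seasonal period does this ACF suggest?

3

The largest autocorrelation is r_3 = 0.71, with weaker echoes at lags 6 (0.53), 9 (0.47) and 12 (0.43); the remaining lags stay at or below 0.22. The elevated value at lag 1 (0.22), dropping to 0.14 at lag 2, reflects decaying short-term dependence rather than seasonality.
The dominant spike at lag 3 indicates a seasonal period of 3.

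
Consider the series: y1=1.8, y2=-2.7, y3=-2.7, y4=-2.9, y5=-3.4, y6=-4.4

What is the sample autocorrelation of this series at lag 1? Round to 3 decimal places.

0.066

Mean ȳ = (1.8 − 2.7 − 2.7 − 2.9 − 3.4 − 4.4)/6 = -2.3833
Deviations from mean: 4.1833, -0.3167, -0.3167, -0.5167, -1.0167, -2.0167
Σ(y_t−ȳ)(y_{t+1}−ȳ) = (-1.3247) + (0.1003) + (0.1636) + (0.5253) + (2.0503) = 1.5147
Denominator Σ(y_t−ȳ)² = 23.0683
r_1 = 1.5147 / 23.0683 = 0.066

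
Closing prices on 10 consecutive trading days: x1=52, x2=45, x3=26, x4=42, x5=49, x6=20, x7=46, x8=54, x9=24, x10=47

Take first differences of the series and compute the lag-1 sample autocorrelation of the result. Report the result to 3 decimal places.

First differences Δx: -7, -19, 16, 7, -29, 26, 8, -30, 23
Mean of differences = -0.5556
Numerator Σ(Δx_t−Δx̄)(Δx_{t+1}−Δx̄) = -1749.9753
Denominator Σ(Δx_t−Δx̄)² = 3722.2222
r_1(Δx) = -1749.9753 / 3722.2222 = -0.470

-0.470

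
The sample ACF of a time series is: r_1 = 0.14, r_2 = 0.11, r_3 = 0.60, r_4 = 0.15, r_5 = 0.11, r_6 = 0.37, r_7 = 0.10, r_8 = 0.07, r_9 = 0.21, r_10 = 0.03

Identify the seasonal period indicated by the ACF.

The largest autocorrelation is r_3 = 0.60, with weaker echoes at lags 6 (0.37) and 9 (0.21); the remaining lags stay at or below 0.15.
The dominant spike at lag 3 indicates a seasonal period of 3.

3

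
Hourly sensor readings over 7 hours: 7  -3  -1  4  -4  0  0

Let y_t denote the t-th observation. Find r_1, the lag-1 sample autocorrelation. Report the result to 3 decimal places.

Mean ȳ = (7 − 3 − 1 + 4 − 4 + 0 + 0)/7 = 0.4286
Σ(y_t−ȳ)(y_{t+1}−ȳ) = (-22.5306) + (4.8980) + (-5.1020) + (-15.8163) + (1.8980) + (0.1837) = -36.4694
Denominator Σ(y_t−ȳ)² = 89.7143
r_1 = -36.4694 / 89.7143 = -0.407

-0.407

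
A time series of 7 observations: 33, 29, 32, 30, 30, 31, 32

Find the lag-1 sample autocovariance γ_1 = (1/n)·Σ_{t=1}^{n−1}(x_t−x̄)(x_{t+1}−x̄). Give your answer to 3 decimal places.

-0.857

Mean x̄ = (33 + 29 + 32 + 30 + 30 + 31 + 32)/7 = 31.0000
Deviations: 2.0000, -2.0000, 1.0000, -1.0000, -1.0000, 0.0000, 1.0000
Σ_{t=1}^{6}(x_t−x̄)(x_{t+1}−x̄) = -6.0000
γ_1 = -6.0000 / 7 = -0.857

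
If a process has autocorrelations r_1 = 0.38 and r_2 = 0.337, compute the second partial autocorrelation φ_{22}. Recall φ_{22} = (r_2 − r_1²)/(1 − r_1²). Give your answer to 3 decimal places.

φ_{22} = (r_2 − r_1²) / (1 − r_1²)
r_1² = (0.38)² = 0.1444
Numerator = 0.337 − 0.1444 = 0.1926; denominator = 1 − 0.1444 = 0.8556
φ_{22} = 0.1926 / 0.8556 = 0.225

0.225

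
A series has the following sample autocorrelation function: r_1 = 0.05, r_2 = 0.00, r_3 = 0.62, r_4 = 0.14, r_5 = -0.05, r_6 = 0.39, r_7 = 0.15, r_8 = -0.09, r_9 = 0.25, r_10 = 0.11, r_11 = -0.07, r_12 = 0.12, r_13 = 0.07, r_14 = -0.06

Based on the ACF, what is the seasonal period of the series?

3

The largest autocorrelation is r_3 = 0.62, with weaker echoes at lags 6 (0.39) and 9 (0.25); the remaining lags stay at or below 0.15.
The dominant spike at lag 3 indicates a seasonal period of 3.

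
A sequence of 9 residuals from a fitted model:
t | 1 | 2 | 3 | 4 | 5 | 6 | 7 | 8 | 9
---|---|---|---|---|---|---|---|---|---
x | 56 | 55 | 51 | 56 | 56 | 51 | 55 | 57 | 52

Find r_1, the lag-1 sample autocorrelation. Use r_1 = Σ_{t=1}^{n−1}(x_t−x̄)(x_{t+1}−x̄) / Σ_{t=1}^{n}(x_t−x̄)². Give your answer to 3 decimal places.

Mean x̄ = (56 + 55 + 51 + 56 + 56 + 51 + 55 + 57 + 52)/9 = 54.3333
Numerator Σ_{t=1}^{8}(x_t−x̄)(x_{t+1}−x̄) = -16.1111
Denominator Σ(x_t−x̄)² = 44.0000
r_1 = -16.1111 / 44.0000 = -0.366

-0.366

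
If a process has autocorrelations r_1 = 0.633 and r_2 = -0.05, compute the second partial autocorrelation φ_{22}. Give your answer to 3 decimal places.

-0.752

φ_{22} = (r_2 − r_1²) / (1 − r_1²)
r_1² = (0.633)² = 0.400689
Numerator = -0.05 − 0.4007 = -0.4507; denominator = 1 − 0.4007 = 0.5993
φ_{22} = -0.4507 / 0.5993 = -0.752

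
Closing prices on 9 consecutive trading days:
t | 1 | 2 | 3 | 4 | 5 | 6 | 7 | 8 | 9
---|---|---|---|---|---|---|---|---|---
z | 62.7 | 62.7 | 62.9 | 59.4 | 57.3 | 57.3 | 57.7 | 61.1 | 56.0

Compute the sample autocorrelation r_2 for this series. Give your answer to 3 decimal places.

Mean z̄ = (62.7 + 62.7 + 62.9 + 59.4 + 57.3 + 57.3 + 57.7 + 61.1 + 56.0)/9 = 59.6778
Σ(z_t−z̄)(z_{t+2}−z̄) = (9.7383) + (-0.8395) + (-7.6617) + (0.6605) + (4.7027) + (-3.3817) + (7.2738) = 10.4923
Denominator Σ(z_t−z̄)² = 59.4956
r_2 = 10.4923 / 59.4956 = 0.176

0.176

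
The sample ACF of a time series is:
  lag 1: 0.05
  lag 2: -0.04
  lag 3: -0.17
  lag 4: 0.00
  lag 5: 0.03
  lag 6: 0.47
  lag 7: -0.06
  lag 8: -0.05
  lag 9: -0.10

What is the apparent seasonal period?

The largest autocorrelation is r_6 = 0.47; the remaining lags stay at or below 0.05.
The dominant spike at lag 6 indicates a seasonal period of 6.

6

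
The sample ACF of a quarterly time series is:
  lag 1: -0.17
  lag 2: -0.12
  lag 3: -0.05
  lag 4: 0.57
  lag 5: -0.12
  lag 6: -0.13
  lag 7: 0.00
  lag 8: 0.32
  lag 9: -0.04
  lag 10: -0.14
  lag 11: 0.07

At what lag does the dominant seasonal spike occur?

The largest autocorrelation is r_4 = 0.57, with a weaker echo at lag 8 (0.32); the remaining lags stay at or below 0.07.
The dominant spike at lag 4 indicates a seasonal period of 4.

4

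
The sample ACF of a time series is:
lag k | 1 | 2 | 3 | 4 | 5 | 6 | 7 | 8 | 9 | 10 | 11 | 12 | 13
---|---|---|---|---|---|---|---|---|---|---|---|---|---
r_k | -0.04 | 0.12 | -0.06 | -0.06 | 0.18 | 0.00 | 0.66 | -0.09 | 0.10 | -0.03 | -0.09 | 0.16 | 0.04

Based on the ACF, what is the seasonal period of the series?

The largest autocorrelation is r_7 = 0.66; the remaining lags stay at or below 0.18.
The dominant spike at lag 7 indicates a seasonal period of 7.

7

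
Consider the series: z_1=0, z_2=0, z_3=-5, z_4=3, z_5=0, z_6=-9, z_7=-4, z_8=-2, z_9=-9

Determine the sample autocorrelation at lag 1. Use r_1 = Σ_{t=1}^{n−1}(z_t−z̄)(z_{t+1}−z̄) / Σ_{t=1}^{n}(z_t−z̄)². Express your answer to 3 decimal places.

-0.074

Mean z̄ = (0 + 0 − 5 + 3 + 0 − 9 − 4 − 2 − 9)/9 = -2.8889
Numerator Σ_{t=1}^{8}(z_t−z̄)(z_{t+1}−z̄) = -10.4568
Denominator Σ(z_t−z̄)² = 140.8889
r_1 = -10.4568 / 140.8889 = -0.074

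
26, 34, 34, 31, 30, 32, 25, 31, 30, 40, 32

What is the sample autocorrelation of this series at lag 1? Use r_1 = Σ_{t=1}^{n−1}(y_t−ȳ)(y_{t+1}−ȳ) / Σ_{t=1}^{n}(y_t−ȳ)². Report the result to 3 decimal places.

-0.099

Mean ȳ = (26 + 34 + 34 + 31 + 30 + 32 + 25 + 31 + 30 + 40 + 32)/11 = 31.3636
Numerator Σ_{t=1}^{10}(y_t−ȳ)(y_{t+1}−ȳ) = -16.0413
Denominator Σ(y_t−ȳ)² = 162.5455
r_1 = -16.0413 / 162.5455 = -0.099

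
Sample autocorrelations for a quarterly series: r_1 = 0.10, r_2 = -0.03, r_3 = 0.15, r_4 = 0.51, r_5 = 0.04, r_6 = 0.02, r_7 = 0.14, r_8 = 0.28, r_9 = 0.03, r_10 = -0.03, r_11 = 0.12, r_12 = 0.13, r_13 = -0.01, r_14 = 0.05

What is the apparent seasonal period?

The largest autocorrelation is r_4 = 0.51, with a weaker echo at lag 8 (0.28); the remaining lags stay at or below 0.15.
The dominant spike at lag 4 indicates a seasonal period of 4.

4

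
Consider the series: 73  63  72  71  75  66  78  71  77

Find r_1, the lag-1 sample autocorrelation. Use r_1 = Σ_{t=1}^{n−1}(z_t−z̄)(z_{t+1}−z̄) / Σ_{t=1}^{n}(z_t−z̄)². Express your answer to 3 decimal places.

Mean z̄ = (73 + 63 + 72 + 71 + 75 + 66 + 78 + 71 + 77)/9 = 71.7778
Numerator Σ_{t=1}^{8}(z_t−z̄)(z_{t+1}−z̄) = -78.8272
Denominator Σ(z_t−z̄)² = 189.5556
r_1 = -78.8272 / 189.5556 = -0.416

-0.416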